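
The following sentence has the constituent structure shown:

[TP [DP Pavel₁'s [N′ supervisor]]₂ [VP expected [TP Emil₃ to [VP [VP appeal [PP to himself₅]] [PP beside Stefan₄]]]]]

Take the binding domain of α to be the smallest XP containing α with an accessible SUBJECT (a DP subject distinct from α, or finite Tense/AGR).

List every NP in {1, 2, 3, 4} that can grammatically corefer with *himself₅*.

*himself* is an anaphor, so Principle A applies: it must be bound in its binding domain.
Binding domain of *himself₅*: the embedded TP, whose subject is Emil₃.
*Pavel₁* does not c-command the anaphor → cannot bind it.
*[Pavel₁'s supervisor]₂* c-commands the anaphor but is outside its binding domain → cannot satisfy Principle A.
*Emil₃* c-commands the anaphor within its binding domain → licit binder.
*Stefan₄* does not c-command the anaphor → cannot bind it.

{3}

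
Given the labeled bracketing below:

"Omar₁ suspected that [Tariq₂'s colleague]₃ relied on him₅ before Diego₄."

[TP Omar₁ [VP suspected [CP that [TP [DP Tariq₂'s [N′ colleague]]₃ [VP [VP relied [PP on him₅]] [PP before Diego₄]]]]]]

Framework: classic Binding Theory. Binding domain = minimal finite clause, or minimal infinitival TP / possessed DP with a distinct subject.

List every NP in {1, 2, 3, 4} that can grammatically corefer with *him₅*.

*him* is a pronoun, so Principle B applies: it must be free in its binding domain.
Binding domain of *him₅*: the embedded TP, whose subject is [Tariq₂'s colleague]₃.
*Omar₁* c-commands the pronoun but from outside its binding domain, and is not c-commanded by it → coindexation permitted.
*Tariq₂* and the pronoun do not c-command one another → neither Principle B nor Principle C is at stake; coindexation permitted.
*[Tariq₂'s colleague]₃* c-commands the pronoun within its binding domain → coindexation would violate Principle B.
*Diego₄* and the pronoun do not c-command one another → neither Principle B nor Principle C is at stake; coindexation permitted.

{1, 2, 4}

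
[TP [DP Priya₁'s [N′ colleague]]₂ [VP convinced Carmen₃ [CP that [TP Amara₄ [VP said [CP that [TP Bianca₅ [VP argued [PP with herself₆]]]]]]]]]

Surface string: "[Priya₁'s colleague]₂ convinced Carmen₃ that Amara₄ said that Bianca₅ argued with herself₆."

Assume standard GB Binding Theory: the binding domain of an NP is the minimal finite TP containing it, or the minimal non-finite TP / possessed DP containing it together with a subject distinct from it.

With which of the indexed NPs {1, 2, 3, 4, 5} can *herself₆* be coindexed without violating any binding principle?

*herself* is an anaphor, so Principle A applies: it must be bound in its binding domain.
Binding domain of *herself₆*: the embedded TP, whose subject is Bianca₅.
*Priya₁* does not c-command the anaphor → cannot bind it.
*[Priya₁'s colleague]₂* c-commands the anaphor but is outside its binding domain → cannot satisfy Principle A.
*Carmen₃* c-commands the anaphor but is outside its binding domain → cannot satisfy Principle A.
*Amara₄* c-commands the anaphor but is outside its binding domain → cannot satisfy Principle A.
*Bianca₅* c-commands the anaphor within its binding domain → licit binder.

{5}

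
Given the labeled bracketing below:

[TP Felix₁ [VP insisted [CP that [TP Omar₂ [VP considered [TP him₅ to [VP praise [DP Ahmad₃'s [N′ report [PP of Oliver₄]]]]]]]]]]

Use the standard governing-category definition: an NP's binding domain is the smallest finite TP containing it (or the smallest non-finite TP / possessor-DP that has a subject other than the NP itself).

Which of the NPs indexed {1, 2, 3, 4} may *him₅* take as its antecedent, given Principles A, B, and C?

*him* is a pronoun, so Principle B applies: it must be free in its binding domain.
Binding domain of *him₅*: the embedded TP, whose subject is Omar₂.
*Felix₁* c-commands the pronoun but from outside its binding domain, and is not c-commanded by it → coindexation permitted.
*Omar₂* c-commands the pronoun within its binding domain → coindexation would violate Principle B.
*Ahmad₃*: the pronoun c-commands this R-expression → coindexation would violate Principle C on *Ahmad₃*.
*Oliver₄*: the pronoun c-commands this R-expression → coindexation would violate Principle C on *Oliver₄*.

{1}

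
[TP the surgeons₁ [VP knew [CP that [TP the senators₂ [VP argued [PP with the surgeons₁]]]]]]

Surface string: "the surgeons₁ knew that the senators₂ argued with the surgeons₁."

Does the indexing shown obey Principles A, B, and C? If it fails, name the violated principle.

Principle C

The two coindexed NPs are *the surgeons₁* (the lower occurrence) and *the surgeons₁* (the higher occurrence).
*the surgeons₁* (the lower occurrence) is an R-expression. Principle C requires it to be free everywhere.
*the surgeons₁* (the higher occurrence) c-commands it and carries the same index.
The R-expression is bound → Principle C violation.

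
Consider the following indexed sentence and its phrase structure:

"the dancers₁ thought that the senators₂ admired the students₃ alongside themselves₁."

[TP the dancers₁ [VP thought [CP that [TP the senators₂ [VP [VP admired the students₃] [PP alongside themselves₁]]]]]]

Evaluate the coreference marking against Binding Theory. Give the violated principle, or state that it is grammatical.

Principle A

The two coindexed NPs are *the dancers₁* and *themselves₁*.
*themselves₁* is an anaphor. Principle A requires it to be bound within its binding domain — the embedded TP, whose subject is the senators₂.
Within that domain it is c-commanded by *the senators₂*, which does not share its index.
*the dancers₁* does c-command the anaphor, but from outside its binding domain.
The anaphor is unbound in its domain → Principle A violation.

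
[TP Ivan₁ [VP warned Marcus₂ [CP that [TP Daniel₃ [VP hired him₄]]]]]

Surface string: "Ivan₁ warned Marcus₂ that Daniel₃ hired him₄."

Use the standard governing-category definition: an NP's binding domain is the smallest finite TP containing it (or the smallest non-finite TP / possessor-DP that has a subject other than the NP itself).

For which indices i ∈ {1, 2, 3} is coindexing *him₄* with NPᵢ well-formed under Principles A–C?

*him* is a pronoun, so Principle B applies: it must be free in its binding domain.
Binding domain of *him₄*: the embedded TP, whose subject is Daniel₃.
*Ivan₁* c-commands the pronoun but from outside its binding domain, and is not c-commanded by it → coindexation permitted.
*Marcus₂* c-commands the pronoun but from outside its binding domain, and is not c-commanded by it → coindexation permitted.
*Daniel₃* c-commands the pronoun within its binding domain → coindexation would violate Principle B.

{1, 2}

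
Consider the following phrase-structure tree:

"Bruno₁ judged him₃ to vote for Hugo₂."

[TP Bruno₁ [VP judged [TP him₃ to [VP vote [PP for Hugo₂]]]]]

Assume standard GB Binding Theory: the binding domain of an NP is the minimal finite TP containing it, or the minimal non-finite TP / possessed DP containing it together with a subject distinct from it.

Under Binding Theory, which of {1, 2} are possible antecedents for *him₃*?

none

*him* is a pronoun, so Principle B applies: it must be free in its binding domain.
Binding domain of *him₃*: the matrix TP, whose subject is Bruno₁.
*Bruno₁* c-commands the pronoun within its binding domain → coindexation would violate Principle B.
*Hugo₂*: the pronoun c-commands this R-expression → coindexation would violate Principle C on *Hugo₂*.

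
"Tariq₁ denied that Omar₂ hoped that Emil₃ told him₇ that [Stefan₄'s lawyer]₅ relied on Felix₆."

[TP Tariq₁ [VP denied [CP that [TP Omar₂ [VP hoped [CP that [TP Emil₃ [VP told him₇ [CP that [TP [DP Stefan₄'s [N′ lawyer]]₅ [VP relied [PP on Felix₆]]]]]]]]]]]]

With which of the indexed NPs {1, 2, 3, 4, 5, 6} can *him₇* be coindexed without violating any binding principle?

*him* is a pronoun, so Principle B applies: it must be free in its binding domain.
Binding domain of *him₇*: the embedded TP, whose subject is Emil₃.
*Tariq₁* c-commands the pronoun but from outside its binding domain, and is not c-commanded by it → coindexation permitted.
*Omar₂* c-commands the pronoun but from outside its binding domain, and is not c-commanded by it → coindexation permitted.
*Emil₃* c-commands the pronoun within its binding domain → coindexation would violate Principle B.
*Stefan₄*: the pronoun c-commands this R-expression → coindexation would violate Principle C on *Stefan₄*.
*[Stefan₄'s lawyer]₅*: the pronoun c-commands this R-expression → coindexation would violate Principle C on *[Stefan₄'s lawyer]₅*.
*Felix₆*: the pronoun c-commands this R-expression → coindexation would violate Principle C on *Felix₆*.

{1, 2}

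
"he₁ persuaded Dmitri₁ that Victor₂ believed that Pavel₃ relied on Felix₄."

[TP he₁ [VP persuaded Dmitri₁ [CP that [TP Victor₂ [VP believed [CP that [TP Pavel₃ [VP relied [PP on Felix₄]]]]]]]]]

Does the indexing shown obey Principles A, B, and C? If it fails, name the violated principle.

Principle C

The two coindexed NPs are *he₁* and *Dmitri₁*.
*Dmitri₁* is an R-expression. Principle C requires it to be free everywhere.
*he₁* c-commands it and carries the same index.
The R-expression is bound → Principle C violation.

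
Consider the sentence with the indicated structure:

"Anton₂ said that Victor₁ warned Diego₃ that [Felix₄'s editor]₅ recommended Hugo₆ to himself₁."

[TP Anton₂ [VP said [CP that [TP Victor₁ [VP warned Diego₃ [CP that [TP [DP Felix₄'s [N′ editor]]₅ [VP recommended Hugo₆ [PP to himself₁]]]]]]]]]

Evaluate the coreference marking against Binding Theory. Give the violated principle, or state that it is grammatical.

Principle A

The two coindexed NPs are *Victor₁* and *himself₁*.
*himself₁* is an anaphor. Principle A requires it to be bound within its binding domain — the embedded TP, whose subject is [Felix₄'s editor]₅.
Within that domain it is c-commanded by *[Felix₄'s editor]₅*, *Hugo₆*, none of which share its index.
*Victor₁* does c-command the anaphor, but from outside its binding domain.
The anaphor is unbound in its domain → Principle A violation.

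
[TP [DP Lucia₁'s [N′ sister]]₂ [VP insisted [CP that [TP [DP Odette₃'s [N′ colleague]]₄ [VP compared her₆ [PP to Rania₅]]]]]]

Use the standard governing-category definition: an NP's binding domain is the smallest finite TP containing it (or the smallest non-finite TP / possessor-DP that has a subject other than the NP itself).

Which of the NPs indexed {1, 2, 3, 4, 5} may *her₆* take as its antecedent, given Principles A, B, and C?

{1, 2, 3}

*her* is a pronoun, so Principle B applies: it must be free in its binding domain.
Binding domain of *her₆*: the embedded TP, whose subject is [Odette₃'s colleague]₄.
*Lucia₁* and the pronoun do not c-command one another → neither Principle B nor Principle C is at stake; coindexation permitted.
*[Lucia₁'s sister]₂* c-commands the pronoun but from outside its binding domain, and is not c-commanded by it → coindexation permitted.
*Odette₃* and the pronoun do not c-command one another → neither Principle B nor Principle C is at stake; coindexation permitted.
*[Odette₃'s colleague]₄* c-commands the pronoun within its binding domain → coindexation would violate Principle B.
*Rania₅*: the pronoun c-commands this R-expression → coindexation would violate Principle C on *Rania₅*.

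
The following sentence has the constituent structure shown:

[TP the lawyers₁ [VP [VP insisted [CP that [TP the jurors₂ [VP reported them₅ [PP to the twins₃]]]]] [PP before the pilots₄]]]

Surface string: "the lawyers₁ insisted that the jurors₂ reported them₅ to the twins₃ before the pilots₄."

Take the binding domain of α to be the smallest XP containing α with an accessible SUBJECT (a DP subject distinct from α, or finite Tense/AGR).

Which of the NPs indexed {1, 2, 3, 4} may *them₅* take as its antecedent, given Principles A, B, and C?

{1, 4}

*them* is a pronoun, so Principle B applies: it must be free in its binding domain.
Binding domain of *them₅*: the embedded TP, whose subject is the jurors₂.
*the lawyers₁* c-commands the pronoun but from outside its binding domain, and is not c-commanded by it → coindexation permitted.
*the jurors₂* c-commands the pronoun within its binding domain → coindexation would violate Principle B.
*the twins₃*: the pronoun c-commands this R-expression → coindexation would violate Principle C on *the twins₃*.
*the pilots₄* and the pronoun do not c-command one another → neither Principle B nor Principle C is at stake; coindexation permitted.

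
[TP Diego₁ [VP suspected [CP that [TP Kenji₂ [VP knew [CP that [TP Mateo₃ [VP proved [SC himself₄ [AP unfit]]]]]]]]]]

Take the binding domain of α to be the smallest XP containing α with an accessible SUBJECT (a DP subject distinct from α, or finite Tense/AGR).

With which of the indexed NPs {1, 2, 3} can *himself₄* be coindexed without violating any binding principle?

{3}

*himself* is an anaphor, so Principle A applies: it must be bound in its binding domain.
Binding domain of *himself₄*: the embedded TP, whose subject is Mateo₃.
*Diego₁* c-commands the anaphor but is outside its binding domain → cannot satisfy Principle A.
*Kenji₂* c-commands the anaphor but is outside its binding domain → cannot satisfy Principle A.
*Mateo₃* c-commands the anaphor within its binding domain → licit binder.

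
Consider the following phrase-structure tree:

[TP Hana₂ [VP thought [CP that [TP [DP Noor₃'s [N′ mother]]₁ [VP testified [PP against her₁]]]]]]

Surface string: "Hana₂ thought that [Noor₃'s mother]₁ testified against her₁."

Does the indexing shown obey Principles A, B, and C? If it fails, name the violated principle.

Principle B

The two coindexed NPs are *[Noor₃'s mother]₁* and *her₁*.
*her₁* is a pronoun. Its binding domain is the embedded TP, whose subject is [Noor₃'s mother]₁.
*[Noor₃'s mother]₁* c-commands it within that domain and carries the same index.
The pronoun is locally bound → Principle B violation.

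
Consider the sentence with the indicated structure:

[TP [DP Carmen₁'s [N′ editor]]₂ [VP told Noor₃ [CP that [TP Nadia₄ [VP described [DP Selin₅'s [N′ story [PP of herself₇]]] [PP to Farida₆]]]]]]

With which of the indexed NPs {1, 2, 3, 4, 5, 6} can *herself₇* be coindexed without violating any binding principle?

*herself* is an anaphor, so Principle A applies: it must be bound in its binding domain.
Binding domain of *herself₇*: the possessed DP, whose subject is Selin₅.
*Carmen₁* does not c-command the anaphor → cannot bind it.
*[Carmen₁'s editor]₂* c-commands the anaphor but is outside its binding domain → cannot satisfy Principle A.
*Noor₃* c-commands the anaphor but is outside its binding domain → cannot satisfy Principle A.
*Nadia₄* c-commands the anaphor but is outside its binding domain → cannot satisfy Principle A.
*Selin₅* c-commands the anaphor within its binding domain → licit binder.
*Farida₆* does not c-command the anaphor → cannot bind it.

{5}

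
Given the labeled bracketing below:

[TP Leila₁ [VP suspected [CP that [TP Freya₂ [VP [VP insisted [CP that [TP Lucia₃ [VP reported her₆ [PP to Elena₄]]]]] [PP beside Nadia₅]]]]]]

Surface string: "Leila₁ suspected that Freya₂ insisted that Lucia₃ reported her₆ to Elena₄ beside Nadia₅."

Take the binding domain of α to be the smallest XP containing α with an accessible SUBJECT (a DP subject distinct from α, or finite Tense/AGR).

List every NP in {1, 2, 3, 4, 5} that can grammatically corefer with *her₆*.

*her* is a pronoun, so Principle B applies: it must be free in its binding domain.
Binding domain of *her₆*: the embedded TP, whose subject is Lucia₃.
*Leila₁* c-commands the pronoun but from outside its binding domain, and is not c-commanded by it → coindexation permitted.
*Freya₂* c-commands the pronoun but from outside its binding domain, and is not c-commanded by it → coindexation permitted.
*Lucia₃* c-commands the pronoun within its binding domain → coindexation would violate Principle B.
*Elena₄*: the pronoun c-commands this R-expression → coindexation would violate Principle C on *Elena₄*.
*Nadia₅* and the pronoun do not c-command one another → neither Principle B nor Principle C is at stake; coindexation permitted.

{1, 2, 5}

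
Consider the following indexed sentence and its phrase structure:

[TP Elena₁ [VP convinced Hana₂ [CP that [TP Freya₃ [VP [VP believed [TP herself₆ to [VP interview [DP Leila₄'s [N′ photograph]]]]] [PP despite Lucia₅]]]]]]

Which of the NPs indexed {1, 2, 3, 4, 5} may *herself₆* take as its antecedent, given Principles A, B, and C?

*herself* is an anaphor, so Principle A applies: it must be bound in its binding domain.
Binding domain of *herself₆*: the embedded TP, whose subject is Freya₃.
*Elena₁* c-commands the anaphor but is outside its binding domain → cannot satisfy Principle A.
*Hana₂* c-commands the anaphor but is outside its binding domain → cannot satisfy Principle A.
*Freya₃* c-commands the anaphor within its binding domain → licit binder.
*Leila₄* does not c-command the anaphor → cannot bind it.
*Lucia₅* does not c-command the anaphor → cannot bind it.

{3}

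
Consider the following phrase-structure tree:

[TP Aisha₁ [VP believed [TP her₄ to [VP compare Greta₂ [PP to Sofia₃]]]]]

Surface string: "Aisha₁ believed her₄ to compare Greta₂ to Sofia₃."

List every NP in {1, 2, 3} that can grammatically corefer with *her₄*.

*her* is a pronoun, so Principle B applies: it must be free in its binding domain.
Binding domain of *her₄*: the matrix TP, whose subject is Aisha₁.
*Aisha₁* c-commands the pronoun within its binding domain → coindexation would violate Principle B.
*Greta₂*: the pronoun c-commands this R-expression → coindexation would violate Principle C on *Greta₂*.
*Sofia₃*: the pronoun c-commands this R-expression → coindexation would violate Principle C on *Sofia₃*.

none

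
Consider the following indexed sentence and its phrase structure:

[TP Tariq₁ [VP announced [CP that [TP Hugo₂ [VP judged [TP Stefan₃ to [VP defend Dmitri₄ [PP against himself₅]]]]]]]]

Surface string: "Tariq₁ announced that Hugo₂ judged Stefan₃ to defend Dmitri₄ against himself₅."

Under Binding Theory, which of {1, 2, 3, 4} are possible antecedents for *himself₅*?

{3, 4}

*himself* is an anaphor, so Principle A applies: it must be bound in its binding domain.
Binding domain of *himself₅*: the embedded TP, whose subject is Stefan₃.
*Tariq₁* c-commands the anaphor but is outside its binding domain → cannot satisfy Principle A.
*Hugo₂* c-commands the anaphor but is outside its binding domain → cannot satisfy Principle A.
*Stefan₃* c-commands the anaphor within its binding domain → licit binder.
*Dmitri₄* c-commands the anaphor within its binding domain → licit binder.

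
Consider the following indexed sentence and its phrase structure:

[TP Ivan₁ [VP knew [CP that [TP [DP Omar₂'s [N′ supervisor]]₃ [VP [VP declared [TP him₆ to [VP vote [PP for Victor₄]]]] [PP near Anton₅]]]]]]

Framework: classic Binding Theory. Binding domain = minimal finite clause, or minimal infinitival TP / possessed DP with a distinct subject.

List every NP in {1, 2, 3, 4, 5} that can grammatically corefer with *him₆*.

{1, 2, 5}

*him* is a pronoun, so Principle B applies: it must be free in its binding domain.
Binding domain of *him₆*: the embedded TP, whose subject is [Omar₂'s supervisor]₃.
*Ivan₁* c-commands the pronoun but from outside its binding domain, and is not c-commanded by it → coindexation permitted.
*Omar₂* and the pronoun do not c-command one another → neither Principle B nor Principle C is at stake; coindexation permitted.
*[Omar₂'s supervisor]₃* c-commands the pronoun within its binding domain → coindexation would violate Principle B.
*Victor₄*: the pronoun c-commands this R-expression → coindexation would violate Principle C on *Victor₄*.
*Anton₅* and the pronoun do not c-command one another → neither Principle B nor Principle C is at stake; coindexation permitted.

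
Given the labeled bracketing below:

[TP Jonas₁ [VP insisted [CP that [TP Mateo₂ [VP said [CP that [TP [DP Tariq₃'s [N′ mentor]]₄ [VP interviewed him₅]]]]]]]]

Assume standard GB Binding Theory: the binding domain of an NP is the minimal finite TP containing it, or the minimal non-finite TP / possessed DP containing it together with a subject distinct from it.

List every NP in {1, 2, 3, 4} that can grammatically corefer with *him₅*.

{1, 2, 3}

*him* is a pronoun, so Principle B applies: it must be free in its binding domain.
Binding domain of *him₅*: the embedded TP, whose subject is [Tariq₃'s mentor]₄.
*Jonas₁* c-commands the pronoun but from outside its binding domain, and is not c-commanded by it → coindexation permitted.
*Mateo₂* c-commands the pronoun but from outside its binding domain, and is not c-commanded by it → coindexation permitted.
*Tariq₃* and the pronoun do not c-command one another → neither Principle B nor Principle C is at stake; coindexation permitted.
*[Tariq₃'s mentor]₄* c-commands the pronoun within its binding domain → coindexation would violate Principle B.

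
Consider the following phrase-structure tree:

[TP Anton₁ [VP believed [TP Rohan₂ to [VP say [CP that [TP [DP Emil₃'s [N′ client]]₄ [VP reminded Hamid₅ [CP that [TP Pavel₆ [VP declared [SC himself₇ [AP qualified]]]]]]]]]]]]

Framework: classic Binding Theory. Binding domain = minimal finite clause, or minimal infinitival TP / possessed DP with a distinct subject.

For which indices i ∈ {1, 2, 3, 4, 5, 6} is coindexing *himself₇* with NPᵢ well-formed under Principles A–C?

*himself* is an anaphor, so Principle A applies: it must be bound in its binding domain.
Binding domain of *himself₇*: the embedded TP, whose subject is Pavel₆.
*Anton₁* c-commands the anaphor but is outside its binding domain → cannot satisfy Principle A.
*Rohan₂* c-commands the anaphor but is outside its binding domain → cannot satisfy Principle A.
*Emil₃* does not c-command the anaphor → cannot bind it.
*[Emil₃'s client]₄* c-commands the anaphor but is outside its binding domain → cannot satisfy Principle A.
*Hamid₅* c-commands the anaphor but is outside its binding domain → cannot satisfy Principle A.
*Pavel₆* c-commands the anaphor within its binding domain → licit binder.

{6}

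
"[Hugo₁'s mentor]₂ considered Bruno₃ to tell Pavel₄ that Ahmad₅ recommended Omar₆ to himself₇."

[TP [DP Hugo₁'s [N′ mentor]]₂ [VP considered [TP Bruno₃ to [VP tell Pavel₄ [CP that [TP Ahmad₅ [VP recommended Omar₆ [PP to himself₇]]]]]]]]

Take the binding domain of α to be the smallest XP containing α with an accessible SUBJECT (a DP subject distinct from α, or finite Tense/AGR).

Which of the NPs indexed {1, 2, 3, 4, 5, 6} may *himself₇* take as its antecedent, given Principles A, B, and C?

*himself* is an anaphor, so Principle A applies: it must be bound in its binding domain.
Binding domain of *himself₇*: the embedded TP, whose subject is Ahmad₅.
*Hugo₁* does not c-command the anaphor → cannot bind it.
*[Hugo₁'s mentor]₂* c-commands the anaphor but is outside its binding domain → cannot satisfy Principle A.
*Bruno₃* c-commands the anaphor but is outside its binding domain → cannot satisfy Principle A.
*Pavel₄* c-commands the anaphor but is outside its binding domain → cannot satisfy Principle A.
*Ahmad₅* c-commands the anaphor within its binding domain → licit binder.
*Omar₆* c-commands the anaphor within its binding domain → licit binder.

{5, 6}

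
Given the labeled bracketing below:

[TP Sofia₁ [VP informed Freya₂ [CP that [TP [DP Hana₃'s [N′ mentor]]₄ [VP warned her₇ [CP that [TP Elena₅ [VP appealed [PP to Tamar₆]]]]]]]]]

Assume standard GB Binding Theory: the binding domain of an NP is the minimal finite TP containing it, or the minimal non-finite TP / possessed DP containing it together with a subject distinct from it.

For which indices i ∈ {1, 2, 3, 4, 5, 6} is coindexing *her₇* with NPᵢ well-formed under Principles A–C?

{1, 2, 3}

*her* is a pronoun, so Principle B applies: it must be free in its binding domain.
Binding domain of *her₇*: the embedded TP, whose subject is [Hana₃'s mentor]₄.
*Sofia₁* c-commands the pronoun but from outside its binding domain, and is not c-commanded by it → coindexation permitted.
*Freya₂* c-commands the pronoun but from outside its binding domain, and is not c-commanded by it → coindexation permitted.
*Hana₃* and the pronoun do not c-command one another → neither Principle B nor Principle C is at stake; coindexation permitted.
*[Hana₃'s mentor]₄* c-commands the pronoun within its binding domain → coindexation would violate Principle B.
*Elena₅*: the pronoun c-commands this R-expression → coindexation would violate Principle C on *Elena₅*.
*Tamar₆*: the pronoun c-commands this R-expression → coindexation would violate Principle C on *Tamar₆*.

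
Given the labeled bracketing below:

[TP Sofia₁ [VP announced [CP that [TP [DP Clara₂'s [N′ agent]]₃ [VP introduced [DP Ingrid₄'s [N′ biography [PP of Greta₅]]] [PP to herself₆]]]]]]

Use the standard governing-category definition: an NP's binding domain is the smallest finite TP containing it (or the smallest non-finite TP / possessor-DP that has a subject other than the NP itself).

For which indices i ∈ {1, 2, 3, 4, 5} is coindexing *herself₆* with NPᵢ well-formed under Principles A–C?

*herself* is an anaphor, so Principle A applies: it must be bound in its binding domain.
Binding domain of *herself₆*: the embedded TP, whose subject is [Clara₂'s agent]₃.
*Sofia₁* c-commands the anaphor but is outside its binding domain → cannot satisfy Principle A.
*Clara₂* does not c-command the anaphor → cannot bind it.
*[Clara₂'s agent]₃* c-commands the anaphor within its binding domain → licit binder.
*Ingrid₄* does not c-command the anaphor → cannot bind it.
*Greta₅* does not c-command the anaphor → cannot bind it.

{3}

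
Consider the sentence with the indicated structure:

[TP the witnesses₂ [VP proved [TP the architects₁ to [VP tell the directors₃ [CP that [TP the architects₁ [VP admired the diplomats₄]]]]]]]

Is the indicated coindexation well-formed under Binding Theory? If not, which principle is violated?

The two coindexed NPs are *the architects₁* (the lower occurrence) and *the architects₁* (the higher occurrence).
*the architects₁* (the lower occurrence) is an R-expression. Principle C requires it to be free everywhere.
*the architects₁* (the higher occurrence) c-commands it and carries the same index.
The R-expression is bound → Principle C violation.

Principle C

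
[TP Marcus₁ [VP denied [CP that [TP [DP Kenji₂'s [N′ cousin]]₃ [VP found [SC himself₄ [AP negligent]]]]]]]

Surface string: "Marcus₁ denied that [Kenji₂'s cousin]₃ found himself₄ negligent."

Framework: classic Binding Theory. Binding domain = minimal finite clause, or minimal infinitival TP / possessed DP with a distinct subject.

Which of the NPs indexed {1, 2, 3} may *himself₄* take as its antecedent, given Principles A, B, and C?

*himself* is an anaphor, so Principle A applies: it must be bound in its binding domain.
Binding domain of *himself₄*: the embedded TP, whose subject is [Kenji₂'s cousin]₃.
*Marcus₁* c-commands the anaphor but is outside its binding domain → cannot satisfy Principle A.
*Kenji₂* does not c-command the anaphor → cannot bind it.
*[Kenji₂'s cousin]₃* c-commands the anaphor within its binding domain → licit binder.

{3}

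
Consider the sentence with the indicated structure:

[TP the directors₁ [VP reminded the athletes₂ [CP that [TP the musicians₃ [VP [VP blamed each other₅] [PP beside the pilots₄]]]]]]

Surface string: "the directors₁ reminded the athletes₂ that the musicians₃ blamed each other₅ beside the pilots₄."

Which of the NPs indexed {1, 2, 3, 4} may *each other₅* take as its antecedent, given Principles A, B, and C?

{3}

*each other* is an anaphor, so Principle A applies: it must be bound in its binding domain.
Binding domain of *each other₅*: the embedded TP, whose subject is the musicians₃.
*the directors₁* c-commands the anaphor but is outside its binding domain → cannot satisfy Principle A.
*the athletes₂* c-commands the anaphor but is outside its binding domain → cannot satisfy Principle A.
*the musicians₃* c-commands the anaphor within its binding domain → licit binder.
*the pilots₄* does not c-command the anaphor → cannot bind it.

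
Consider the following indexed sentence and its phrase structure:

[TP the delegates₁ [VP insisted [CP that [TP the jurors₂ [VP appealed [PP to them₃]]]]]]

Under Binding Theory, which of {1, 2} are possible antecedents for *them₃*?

*them* is a pronoun, so Principle B applies: it must be free in its binding domain.
Binding domain of *them₃*: the embedded TP, whose subject is the jurors₂.
*the delegates₁* c-commands the pronoun but from outside its binding domain, and is not c-commanded by it → coindexation permitted.
*the jurors₂* c-commands the pronoun within its binding domain → coindexation would violate Principle B.

{1}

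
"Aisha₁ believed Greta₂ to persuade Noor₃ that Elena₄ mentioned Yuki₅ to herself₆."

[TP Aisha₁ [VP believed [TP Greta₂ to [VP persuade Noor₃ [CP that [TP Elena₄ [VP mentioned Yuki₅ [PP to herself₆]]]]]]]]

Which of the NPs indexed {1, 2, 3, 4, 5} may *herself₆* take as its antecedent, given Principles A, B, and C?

*herself* is an anaphor, so Principle A applies: it must be bound in its binding domain.
Binding domain of *herself₆*: the embedded TP, whose subject is Elena₄.
*Aisha₁* c-commands the anaphor but is outside its binding domain → cannot satisfy Principle A.
*Greta₂* c-commands the anaphor but is outside its binding domain → cannot satisfy Principle A.
*Noor₃* c-commands the anaphor but is outside its binding domain → cannot satisfy Principle A.
*Elena₄* c-commands the anaphor within its binding domain → licit binder.
*Yuki₅* c-commands the anaphor within its binding domain → licit binder.

{4, 5}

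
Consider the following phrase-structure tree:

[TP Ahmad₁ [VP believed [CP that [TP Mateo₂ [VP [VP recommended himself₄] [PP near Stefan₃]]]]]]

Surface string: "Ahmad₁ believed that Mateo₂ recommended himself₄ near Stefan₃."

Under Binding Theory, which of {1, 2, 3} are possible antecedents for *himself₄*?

*himself* is an anaphor, so Principle A applies: it must be bound in its binding domain.
Binding domain of *himself₄*: the embedded TP, whose subject is Mateo₂.
*Ahmad₁* c-commands the anaphor but is outside its binding domain → cannot satisfy Principle A.
*Mateo₂* c-commands the anaphor within its binding domain → licit binder.
*Stefan₃* does not c-command the anaphor → cannot bind it.

{2}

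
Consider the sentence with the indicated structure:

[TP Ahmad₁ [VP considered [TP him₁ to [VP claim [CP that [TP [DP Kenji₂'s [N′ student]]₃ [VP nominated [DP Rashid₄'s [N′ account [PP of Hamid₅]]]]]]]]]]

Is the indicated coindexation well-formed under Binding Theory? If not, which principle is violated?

The two coindexed NPs are *Ahmad₁* and *him₁*.
*him₁* is a pronoun. Its binding domain is the matrix TP, whose subject is Ahmad₁.
*Ahmad₁* c-commands it within that domain and carries the same index.
The pronoun is locally bound → Principle B violation.

Principle B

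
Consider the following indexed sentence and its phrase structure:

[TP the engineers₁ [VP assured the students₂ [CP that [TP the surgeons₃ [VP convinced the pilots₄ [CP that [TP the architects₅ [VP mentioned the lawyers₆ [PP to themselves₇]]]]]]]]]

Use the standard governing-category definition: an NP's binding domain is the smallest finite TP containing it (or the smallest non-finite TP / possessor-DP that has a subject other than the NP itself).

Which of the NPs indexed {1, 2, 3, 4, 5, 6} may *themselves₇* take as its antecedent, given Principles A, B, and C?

{5, 6}

*themselves* is an anaphor, so Principle A applies: it must be bound in its binding domain.
Binding domain of *themselves₇*: the embedded TP, whose subject is the architects₅.
*the engineers₁* c-commands the anaphor but is outside its binding domain → cannot satisfy Principle A.
*the students₂* c-commands the anaphor but is outside its binding domain → cannot satisfy Principle A.
*the surgeons₃* c-commands the anaphor but is outside its binding domain → cannot satisfy Principle A.
*the pilots₄* c-commands the anaphor but is outside its binding domain → cannot satisfy Principle A.
*the architects₅* c-commands the anaphor within its binding domain → licit binder.
*the lawyers₆* c-commands the anaphor within its binding domain → licit binder.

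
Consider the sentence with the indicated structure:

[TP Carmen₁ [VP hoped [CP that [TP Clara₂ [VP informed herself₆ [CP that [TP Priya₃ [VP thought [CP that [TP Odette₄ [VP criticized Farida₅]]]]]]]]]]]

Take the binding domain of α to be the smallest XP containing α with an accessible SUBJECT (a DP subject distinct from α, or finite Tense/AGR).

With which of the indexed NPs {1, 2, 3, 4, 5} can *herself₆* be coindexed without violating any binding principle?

*herself* is an anaphor, so Principle A applies: it must be bound in its binding domain.
Binding domain of *herself₆*: the embedded TP, whose subject is Clara₂.
*Carmen₁* c-commands the anaphor but is outside its binding domain → cannot satisfy Principle A.
*Clara₂* c-commands the anaphor within its binding domain → licit binder.
*Priya₃* does not c-command the anaphor → cannot bind it.
*Odette₄* does not c-command the anaphor → cannot bind it.
*Farida₅* does not c-command the anaphor → cannot bind it.

{2}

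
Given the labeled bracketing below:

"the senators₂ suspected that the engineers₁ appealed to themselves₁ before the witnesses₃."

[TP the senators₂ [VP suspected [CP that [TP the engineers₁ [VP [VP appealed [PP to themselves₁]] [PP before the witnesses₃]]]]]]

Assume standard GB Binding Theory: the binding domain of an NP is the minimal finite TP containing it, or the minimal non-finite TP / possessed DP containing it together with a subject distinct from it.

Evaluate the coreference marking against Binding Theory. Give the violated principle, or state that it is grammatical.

grammatical

The two coindexed NPs are *the engineers₁* and *themselves₁*.
*themselves₁* is an anaphor; its binding domain is the embedded TP, whose subject is the engineers₁. *the engineers₁* c-commands it within that domain and shares its index, so Principle A is satisfied.
*the engineers₁* is an R-expression; *themselves₁* does not c-command it, and no other NP shares its index, so Principle C is satisfied.
All principles are respected.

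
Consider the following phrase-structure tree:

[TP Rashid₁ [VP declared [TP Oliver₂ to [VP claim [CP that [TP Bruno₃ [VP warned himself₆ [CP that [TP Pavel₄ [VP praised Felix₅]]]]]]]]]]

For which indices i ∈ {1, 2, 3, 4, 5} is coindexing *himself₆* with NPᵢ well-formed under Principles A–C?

{3}

*himself* is an anaphor, so Principle A applies: it must be bound in its binding domain.
Binding domain of *himself₆*: the embedded TP, whose subject is Bruno₃.
*Rashid₁* c-commands the anaphor but is outside its binding domain → cannot satisfy Principle A.
*Oliver₂* c-commands the anaphor but is outside its binding domain → cannot satisfy Principle A.
*Bruno₃* c-commands the anaphor within its binding domain → licit binder.
*Pavel₄* does not c-command the anaphor → cannot bind it.
*Felix₅* does not c-command the anaphor → cannot bind it.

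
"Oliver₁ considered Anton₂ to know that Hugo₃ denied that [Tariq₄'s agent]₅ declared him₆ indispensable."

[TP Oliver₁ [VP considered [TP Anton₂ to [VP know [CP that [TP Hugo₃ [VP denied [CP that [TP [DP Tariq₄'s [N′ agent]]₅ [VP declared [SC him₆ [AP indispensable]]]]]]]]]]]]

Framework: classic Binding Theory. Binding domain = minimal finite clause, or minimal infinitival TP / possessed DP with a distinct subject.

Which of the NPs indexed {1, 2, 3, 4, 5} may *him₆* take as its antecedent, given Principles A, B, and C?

{1, 2, 3, 4}

*him* is a pronoun, so Principle B applies: it must be free in its binding domain.
Binding domain of *him₆*: the embedded TP, whose subject is [Tariq₄'s agent]₅.
*Oliver₁* c-commands the pronoun but from outside its binding domain, and is not c-commanded by it → coindexation permitted.
*Anton₂* c-commands the pronoun but from outside its binding domain, and is not c-commanded by it → coindexation permitted.
*Hugo₃* c-commands the pronoun but from outside its binding domain, and is not c-commanded by it → coindexation permitted.
*Tariq₄* and the pronoun do not c-command one another → neither Principle B nor Principle C is at stake; coindexation permitted.
*[Tariq₄'s agent]₅* c-commands the pronoun within its binding domain → coindexation would violate Principle B.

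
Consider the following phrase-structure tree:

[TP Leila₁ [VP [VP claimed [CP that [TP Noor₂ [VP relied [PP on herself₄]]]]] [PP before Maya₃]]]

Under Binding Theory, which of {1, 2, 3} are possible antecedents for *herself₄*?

{2}

*herself* is an anaphor, so Principle A applies: it must be bound in its binding domain.
Binding domain of *herself₄*: the embedded TP, whose subject is Noor₂.
*Leila₁* c-commands the anaphor but is outside its binding domain → cannot satisfy Principle A.
*Noor₂* c-commands the anaphor within its binding domain → licit binder.
*Maya₃* does not c-command the anaphor → cannot bind it.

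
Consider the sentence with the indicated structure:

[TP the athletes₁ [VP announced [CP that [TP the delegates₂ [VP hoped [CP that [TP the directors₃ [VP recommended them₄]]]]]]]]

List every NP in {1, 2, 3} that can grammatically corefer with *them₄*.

{1, 2}

*them* is a pronoun, so Principle B applies: it must be free in its binding domain.
Binding domain of *them₄*: the embedded TP, whose subject is the directors₃.
*the athletes₁* c-commands the pronoun but from outside its binding domain, and is not c-commanded by it → coindexation permitted.
*the delegates₂* c-commands the pronoun but from outside its binding domain, and is not c-commanded by it → coindexation permitted.
*the directors₃* c-commands the pronoun within its binding domain → coindexation would violate Principle B.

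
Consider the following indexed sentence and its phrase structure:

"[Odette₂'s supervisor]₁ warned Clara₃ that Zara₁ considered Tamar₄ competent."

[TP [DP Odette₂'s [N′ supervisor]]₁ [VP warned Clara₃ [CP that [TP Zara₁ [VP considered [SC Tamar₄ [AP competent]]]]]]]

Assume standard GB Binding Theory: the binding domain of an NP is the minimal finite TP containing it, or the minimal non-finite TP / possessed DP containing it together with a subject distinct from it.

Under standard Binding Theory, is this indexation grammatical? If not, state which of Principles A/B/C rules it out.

The two coindexed NPs are *[Odette₂'s supervisor]₁* and *Zara₁*.
*Zara₁* is an R-expression. Principle C requires it to be free everywhere.
*[Odette₂'s supervisor]₁* c-commands it and carries the same index.
The R-expression is bound → Principle C violation.

Principle C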